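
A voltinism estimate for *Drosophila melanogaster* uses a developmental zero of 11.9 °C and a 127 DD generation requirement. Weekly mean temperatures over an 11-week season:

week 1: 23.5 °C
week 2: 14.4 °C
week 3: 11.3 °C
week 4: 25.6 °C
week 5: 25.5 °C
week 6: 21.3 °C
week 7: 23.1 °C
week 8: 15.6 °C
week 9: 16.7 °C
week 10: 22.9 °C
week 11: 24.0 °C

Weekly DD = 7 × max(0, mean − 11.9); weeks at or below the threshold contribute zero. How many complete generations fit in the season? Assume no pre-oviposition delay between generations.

Weekly DD (7 × max(0, T̄ − 11.9)): 81.2, 17.5, 0.0, 95.9, 95.2, 65.8, 78.4, 25.9, 33.6, 77.0, 84.7.
Season total = 655.2 DD.
Complete generations = ⌊655.2 / 127⌋ = 5.

5 generations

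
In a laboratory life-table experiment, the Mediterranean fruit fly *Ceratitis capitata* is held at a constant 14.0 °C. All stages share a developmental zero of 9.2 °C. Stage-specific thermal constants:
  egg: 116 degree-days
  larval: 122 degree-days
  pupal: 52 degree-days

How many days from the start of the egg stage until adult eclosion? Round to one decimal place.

60.4 days

Daily accumulation at 14.0 °C = 14.0 − 9.2 = 4.8 DD/day.
Total K = 116 + 122 + 52 = 290 DD.
Total duration = 290 / 4.8 = 60.417 ≈ 60.4 days.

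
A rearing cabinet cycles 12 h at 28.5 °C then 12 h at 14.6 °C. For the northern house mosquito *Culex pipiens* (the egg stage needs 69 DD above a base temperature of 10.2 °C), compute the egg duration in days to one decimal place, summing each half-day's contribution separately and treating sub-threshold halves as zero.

Day half: max(0, 28.5 − 10.2) × 0.5 = 18.3 × 0.5 = 9.15 DD.
Night half: max(0, 14.6 − 10.2) × 0.5 = 4.4 × 0.5 = 2.20 DD.
Per 24 h: 11.35 DD/day.
Duration = 69 / 11.35 = 6.079 ≈ 6.1 days.

6.1 days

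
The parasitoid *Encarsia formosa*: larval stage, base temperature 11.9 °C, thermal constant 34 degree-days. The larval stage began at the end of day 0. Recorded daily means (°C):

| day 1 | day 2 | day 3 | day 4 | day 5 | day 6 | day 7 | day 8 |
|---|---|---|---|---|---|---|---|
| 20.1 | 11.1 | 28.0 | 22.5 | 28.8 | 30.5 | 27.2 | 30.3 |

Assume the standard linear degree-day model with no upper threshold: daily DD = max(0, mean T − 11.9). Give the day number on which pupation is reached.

day 4

Daily DD above 11.9 °C: 8.2, 0.0, 16.1, 10.6, 16.9, 18.6, 15.3, 18.4.
Cumulative: 8.2, 8.2, 24.3, 34.9, 51.8, 70.4, 85.7, 104.1.
The total first reaches 34 DD on day 4.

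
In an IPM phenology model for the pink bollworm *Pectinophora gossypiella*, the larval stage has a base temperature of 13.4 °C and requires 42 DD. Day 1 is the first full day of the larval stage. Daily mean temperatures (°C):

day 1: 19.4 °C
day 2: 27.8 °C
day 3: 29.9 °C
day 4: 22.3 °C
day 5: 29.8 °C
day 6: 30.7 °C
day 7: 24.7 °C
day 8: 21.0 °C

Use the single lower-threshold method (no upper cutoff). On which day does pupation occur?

day 4

Daily DD above 13.4 °C: 6.0, 14.4, 16.5, 8.9, 16.4, 17.3, 11.3, 7.6.
Cumulative: 6.0, 20.4, 36.9, 45.8, 62.2, 79.5, 90.8, 98.4.
The total first reaches 42 DD on day 4.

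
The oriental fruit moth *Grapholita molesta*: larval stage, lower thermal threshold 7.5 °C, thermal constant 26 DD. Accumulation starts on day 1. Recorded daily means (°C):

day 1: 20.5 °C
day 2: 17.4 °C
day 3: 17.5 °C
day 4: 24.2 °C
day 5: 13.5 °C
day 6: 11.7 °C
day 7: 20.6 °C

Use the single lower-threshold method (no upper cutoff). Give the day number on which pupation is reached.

Daily DD above 7.5 °C: 13.0, 9.9, 10.0, 16.7, 6.0, 4.2, 13.1.
Cumulative: 13.0, 22.9, 32.9, 49.6, 55.6, 59.8, 72.9.
The total first reaches 26 DD on day 3.

day 3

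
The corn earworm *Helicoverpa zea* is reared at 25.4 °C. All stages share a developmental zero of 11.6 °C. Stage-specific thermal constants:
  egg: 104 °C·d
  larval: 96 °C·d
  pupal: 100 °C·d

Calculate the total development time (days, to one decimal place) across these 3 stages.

Daily accumulation at 25.4 °C = 25.4 − 11.6 = 13.8 DD/day.
Total K = 104 + 96 + 100 = 300 DD.
Total duration = 300 / 13.8 = 21.739 ≈ 21.7 days.

21.7 days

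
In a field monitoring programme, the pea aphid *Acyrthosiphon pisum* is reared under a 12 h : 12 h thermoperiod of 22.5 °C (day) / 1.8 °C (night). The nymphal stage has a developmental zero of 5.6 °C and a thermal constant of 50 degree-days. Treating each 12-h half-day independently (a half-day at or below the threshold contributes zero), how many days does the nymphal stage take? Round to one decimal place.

5.9 days

Day half: max(0, 22.5 − 5.6) × 0.5 = 16.9 × 0.5 = 8.45 DD.
Night half: max(0, 1.8 − 5.6) × 0.5 = 0.0 × 0.5 = 0.00 DD.
Per 24 h: 8.45 DD/day.
Duration = 50 / 8.45 = 5.917 ≈ 5.9 days.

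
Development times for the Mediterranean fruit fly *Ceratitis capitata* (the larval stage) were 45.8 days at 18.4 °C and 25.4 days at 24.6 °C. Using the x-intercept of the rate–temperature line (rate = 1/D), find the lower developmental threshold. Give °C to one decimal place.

Linear rate model ⇒ the product D·(T − T_b) is constant across temperatures.
45.8·(18.4 − T_b) = 25.4·(24.6 − T_b)
T_b = (45.8·18.4 − 25.4·24.6) / (45.8 − 25.4) = 217.88 / 20.4 = 10.680 °C ≈ 10.7 °C.

10.7 °C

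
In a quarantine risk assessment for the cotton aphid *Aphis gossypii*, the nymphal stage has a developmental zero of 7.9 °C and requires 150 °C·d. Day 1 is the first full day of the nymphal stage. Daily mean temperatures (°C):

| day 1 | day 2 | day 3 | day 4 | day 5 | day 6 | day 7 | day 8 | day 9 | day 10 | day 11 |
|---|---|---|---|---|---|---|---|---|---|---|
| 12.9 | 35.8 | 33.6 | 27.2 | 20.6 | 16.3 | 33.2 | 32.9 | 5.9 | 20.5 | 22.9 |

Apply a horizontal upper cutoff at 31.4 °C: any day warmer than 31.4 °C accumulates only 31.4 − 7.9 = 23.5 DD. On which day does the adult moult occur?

Daily DD above 7.9 °C (capped at 23.5): 5.0, 23.5, 23.5, 19.3, 12.7, 8.4, 23.5, 23.5, 0.0, 12.6, 15.0.
Cumulative: 5.0, 28.5, 52.0, 71.3, 84.0, 92.4, 115.9, 139.4, 139.4, 152.0, 167.0.
The total first reaches 150 DD on day 10.

day 10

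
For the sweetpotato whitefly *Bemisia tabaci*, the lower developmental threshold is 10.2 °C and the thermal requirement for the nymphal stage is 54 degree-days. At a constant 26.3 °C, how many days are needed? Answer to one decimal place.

3.4 days

Daily accumulation = 26.3 − 10.2 = 16.1 DD/day.
Duration = 54 / 16.1 = 3.354 ≈ 3.4 days.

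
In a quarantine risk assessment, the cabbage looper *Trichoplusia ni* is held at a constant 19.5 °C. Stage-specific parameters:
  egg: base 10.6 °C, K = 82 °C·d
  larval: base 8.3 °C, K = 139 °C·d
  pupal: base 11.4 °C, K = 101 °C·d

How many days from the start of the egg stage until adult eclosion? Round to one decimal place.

34.1 days

egg: 82 / (19.5 − 10.6) = 82 / 8.9 = 9.213 d.
larval: 139 / (19.5 − 8.3) = 139 / 11.2 = 12.411 d.
pupal: 101 / (19.5 − 11.4) = 101 / 8.1 = 12.469 d.
Sum = 34.093 ≈ 34.1 days.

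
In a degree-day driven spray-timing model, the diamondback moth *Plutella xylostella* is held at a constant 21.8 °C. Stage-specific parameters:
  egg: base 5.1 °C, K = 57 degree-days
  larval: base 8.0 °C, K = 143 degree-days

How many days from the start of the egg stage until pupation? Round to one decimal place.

13.8 days

egg: 57 / (21.8 − 5.1) = 57 / 16.7 = 3.413 d.
larval: 143 / (21.8 − 8.0) = 143 / 13.8 = 10.362 d.
Sum = 13.775 ≈ 13.8 days.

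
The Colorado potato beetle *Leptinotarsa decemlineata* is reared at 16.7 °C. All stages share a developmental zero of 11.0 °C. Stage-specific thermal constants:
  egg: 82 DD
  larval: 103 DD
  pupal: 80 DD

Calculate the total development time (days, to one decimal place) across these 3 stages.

Daily accumulation at 16.7 °C = 16.7 − 11.0 = 5.7 DD/day.
Total K = 82 + 103 + 80 = 265 DD.
Total duration = 265 / 5.7 = 46.491 ≈ 46.5 days.

46.5 days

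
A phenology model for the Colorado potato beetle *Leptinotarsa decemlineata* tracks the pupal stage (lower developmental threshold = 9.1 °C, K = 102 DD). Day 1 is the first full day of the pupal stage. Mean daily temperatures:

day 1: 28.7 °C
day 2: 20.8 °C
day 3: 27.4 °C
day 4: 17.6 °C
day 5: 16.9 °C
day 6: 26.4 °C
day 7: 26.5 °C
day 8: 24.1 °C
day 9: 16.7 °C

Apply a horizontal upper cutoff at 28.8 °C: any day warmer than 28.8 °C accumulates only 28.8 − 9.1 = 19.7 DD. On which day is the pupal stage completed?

Daily DD above 9.1 °C (capped at 19.7): 19.6, 11.7, 18.3, 8.5, 7.8, 17.3, 17.4, 15.0, 7.6.
Cumulative: 19.6, 31.3, 49.6, 58.1, 65.9, 83.2, 100.6, 115.6, 123.2.
The total first reaches 102 DD on day 8.

day 8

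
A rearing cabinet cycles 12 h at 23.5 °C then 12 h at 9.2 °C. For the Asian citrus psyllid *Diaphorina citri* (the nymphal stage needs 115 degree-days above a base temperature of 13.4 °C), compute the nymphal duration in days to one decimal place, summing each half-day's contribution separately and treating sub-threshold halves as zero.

22.8 days

Day half: max(0, 23.5 − 13.4) × 0.5 = 10.1 × 0.5 = 5.05 DD.
Night half: max(0, 9.2 − 13.4) × 0.5 = 0.0 × 0.5 = 0.00 DD.
Per 24 h: 5.05 DD/day.
Duration = 115 / 5.05 = 22.772 ≈ 22.8 days.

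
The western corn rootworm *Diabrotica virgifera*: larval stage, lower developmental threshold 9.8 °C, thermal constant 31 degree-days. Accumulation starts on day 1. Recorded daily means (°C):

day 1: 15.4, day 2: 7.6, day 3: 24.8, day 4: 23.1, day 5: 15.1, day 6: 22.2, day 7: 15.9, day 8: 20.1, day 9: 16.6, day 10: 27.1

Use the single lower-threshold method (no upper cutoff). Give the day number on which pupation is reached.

Daily DD above 9.8 °C: 5.6, 0.0, 15.0, 13.3, 5.3, 12.4, 6.1, 10.3, 6.8, 17.3.
Cumulative: 5.6, 5.6, 20.6, 33.9, 39.2, 51.6, 57.7, 68.0, 74.8, 92.1.
The total first reaches 31 DD on day 4.

day 4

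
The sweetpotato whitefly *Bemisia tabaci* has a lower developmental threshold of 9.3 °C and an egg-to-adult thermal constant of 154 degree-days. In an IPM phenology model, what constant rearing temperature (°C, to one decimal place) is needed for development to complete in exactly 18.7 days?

Required daily accumulation = 154 / 18.7 = 8.235 DD/day.
T = T_base + 8.235 = 9.3 + 8.235 = 17.535 ≈ 17.5 °C.

17.5 °C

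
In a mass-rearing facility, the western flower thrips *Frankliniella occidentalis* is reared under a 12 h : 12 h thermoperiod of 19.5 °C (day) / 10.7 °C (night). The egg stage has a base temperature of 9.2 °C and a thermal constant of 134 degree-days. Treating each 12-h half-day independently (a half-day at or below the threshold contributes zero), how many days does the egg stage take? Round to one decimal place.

22.7 days

Day half: max(0, 19.5 − 9.2) × 0.5 = 10.3 × 0.5 = 5.15 DD.
Night half: max(0, 10.7 − 9.2) × 0.5 = 1.5 × 0.5 = 0.75 DD.
Per 24 h: 5.90 DD/day.
Duration = 134 / 5.90 = 22.712 ≈ 22.7 days.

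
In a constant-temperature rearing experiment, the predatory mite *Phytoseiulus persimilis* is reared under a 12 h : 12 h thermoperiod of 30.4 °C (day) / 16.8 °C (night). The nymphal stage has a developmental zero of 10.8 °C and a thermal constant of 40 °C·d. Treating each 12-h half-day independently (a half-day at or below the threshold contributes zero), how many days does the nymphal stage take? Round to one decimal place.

3.1 days

Day half: max(0, 30.4 − 10.8) × 0.5 = 19.6 × 0.5 = 9.80 DD.
Night half: max(0, 16.8 − 10.8) × 0.5 = 6.0 × 0.5 = 3.00 DD.
Per 24 h: 12.80 DD/day.
Duration = 40 / 12.80 = 3.125 ≈ 3.1 days.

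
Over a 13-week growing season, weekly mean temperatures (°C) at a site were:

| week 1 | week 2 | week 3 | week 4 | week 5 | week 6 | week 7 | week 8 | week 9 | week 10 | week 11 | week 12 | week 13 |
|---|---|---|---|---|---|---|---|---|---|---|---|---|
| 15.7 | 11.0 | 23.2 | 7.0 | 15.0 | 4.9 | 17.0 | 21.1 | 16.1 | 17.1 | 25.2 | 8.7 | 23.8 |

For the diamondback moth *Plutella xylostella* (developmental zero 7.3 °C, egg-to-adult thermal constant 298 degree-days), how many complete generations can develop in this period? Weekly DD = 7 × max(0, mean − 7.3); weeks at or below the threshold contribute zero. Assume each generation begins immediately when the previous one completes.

Weekly DD (7 × max(0, T̄ − 7.3)): 58.8, 25.9, 111.3, 0.0, 53.9, 0.0, 67.9, 96.6, 61.6, 68.6, 125.3, 9.8, 115.5.
Season total = 795.2 DD.
Complete generations = ⌊795.2 / 298⌋ = 2.

2 generations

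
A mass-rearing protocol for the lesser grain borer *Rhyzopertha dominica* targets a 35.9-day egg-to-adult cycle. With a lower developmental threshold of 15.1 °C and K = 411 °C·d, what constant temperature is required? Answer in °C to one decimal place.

Required daily accumulation = 411 / 35.9 = 11.448 DD/day.
T = T_base + 11.448 = 15.1 + 11.448 = 26.548 ≈ 26.5 °C.

26.5 °C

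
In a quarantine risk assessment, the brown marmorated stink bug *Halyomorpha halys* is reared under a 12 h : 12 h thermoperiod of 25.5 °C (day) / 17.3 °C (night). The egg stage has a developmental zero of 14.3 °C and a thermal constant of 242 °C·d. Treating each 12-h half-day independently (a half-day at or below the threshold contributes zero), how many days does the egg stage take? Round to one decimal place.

Day half: max(0, 25.5 − 14.3) × 0.5 = 11.2 × 0.5 = 5.60 DD.
Night half: max(0, 17.3 − 14.3) × 0.5 = 3.0 × 0.5 = 1.50 DD.
Per 24 h: 7.10 DD/day.
Duration = 242 / 7.10 = 34.085 ≈ 34.1 days.

34.1 days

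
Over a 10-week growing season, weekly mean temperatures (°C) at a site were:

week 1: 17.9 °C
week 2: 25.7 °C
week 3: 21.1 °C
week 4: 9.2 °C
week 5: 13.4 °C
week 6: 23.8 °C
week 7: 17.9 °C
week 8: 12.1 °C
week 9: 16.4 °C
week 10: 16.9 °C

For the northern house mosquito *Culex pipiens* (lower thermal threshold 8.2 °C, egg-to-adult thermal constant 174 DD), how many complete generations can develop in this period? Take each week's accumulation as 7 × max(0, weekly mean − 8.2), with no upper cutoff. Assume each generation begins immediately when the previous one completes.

Weekly DD (7 × max(0, T̄ − 8.2)): 67.9, 122.5, 90.3, 7.0, 36.4, 109.2, 67.9, 27.3, 57.4, 60.9.
Season total = 646.8 DD.
Complete generations = ⌊646.8 / 174⌋ = 3.

3 generations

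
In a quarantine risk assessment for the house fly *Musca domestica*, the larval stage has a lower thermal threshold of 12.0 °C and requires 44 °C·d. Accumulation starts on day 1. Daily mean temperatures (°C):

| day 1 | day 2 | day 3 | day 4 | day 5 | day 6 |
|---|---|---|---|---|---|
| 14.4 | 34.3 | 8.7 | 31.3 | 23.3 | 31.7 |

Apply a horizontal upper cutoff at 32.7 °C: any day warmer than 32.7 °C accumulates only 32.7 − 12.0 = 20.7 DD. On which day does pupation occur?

day 5

Daily DD above 12.0 °C (capped at 20.7): 2.4, 20.7, 0.0, 19.3, 11.3, 19.7.
Cumulative: 2.4, 23.1, 23.1, 42.4, 53.7, 73.4.
The total first reaches 44 DD on day 5.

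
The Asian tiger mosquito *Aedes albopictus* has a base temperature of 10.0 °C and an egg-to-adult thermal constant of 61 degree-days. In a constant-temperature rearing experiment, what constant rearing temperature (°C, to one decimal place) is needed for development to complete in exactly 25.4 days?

12.4 °C

Required daily accumulation = 61 / 25.4 = 2.402 DD/day.
T = T_base + 2.402 = 10.0 + 2.402 = 12.402 ≈ 12.4 °C.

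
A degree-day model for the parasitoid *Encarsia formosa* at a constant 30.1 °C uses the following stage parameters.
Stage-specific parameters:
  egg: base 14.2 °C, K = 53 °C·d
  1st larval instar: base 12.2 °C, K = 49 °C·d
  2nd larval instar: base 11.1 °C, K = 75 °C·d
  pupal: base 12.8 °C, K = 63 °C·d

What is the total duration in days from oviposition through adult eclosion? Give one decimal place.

13.7 days

egg: 53 / (30.1 − 14.2) = 53 / 15.9 = 3.333 d.
1st larval instar: 49 / (30.1 − 12.2) = 49 / 17.9 = 2.737 d.
2nd larval instar: 75 / (30.1 − 11.1) = 75 / 19.0 = 3.947 d.
pupal: 63 / (30.1 − 12.8) = 63 / 17.3 = 3.642 d.
Sum = 13.660 ≈ 13.7 days.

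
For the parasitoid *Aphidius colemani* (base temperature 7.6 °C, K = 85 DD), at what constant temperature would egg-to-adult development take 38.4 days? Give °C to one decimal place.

9.8 °C

Required daily accumulation = 85 / 38.4 = 2.214 DD/day.
T = T_base + 2.214 = 7.6 + 2.214 = 9.814 ≈ 9.8 °C.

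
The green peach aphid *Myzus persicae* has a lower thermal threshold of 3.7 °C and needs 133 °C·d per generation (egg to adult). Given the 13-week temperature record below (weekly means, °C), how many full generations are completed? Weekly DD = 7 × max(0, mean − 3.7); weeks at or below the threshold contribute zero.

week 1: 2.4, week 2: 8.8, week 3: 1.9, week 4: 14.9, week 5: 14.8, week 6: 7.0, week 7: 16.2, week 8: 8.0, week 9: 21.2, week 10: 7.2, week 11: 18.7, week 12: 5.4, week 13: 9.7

Weekly DD (7 × max(0, T̄ − 3.7)): 0.0, 35.7, 0.0, 78.4, 77.7, 23.1, 87.5, 30.1, 122.5, 24.5, 105.0, 11.9, 42.0.
Season total = 638.4 DD.
Complete generations = ⌊638.4 / 133⌋ = 4.

4 generations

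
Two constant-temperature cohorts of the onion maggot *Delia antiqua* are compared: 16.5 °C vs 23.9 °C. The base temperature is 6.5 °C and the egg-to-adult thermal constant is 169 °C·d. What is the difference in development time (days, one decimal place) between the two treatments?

7.2 days

At 16.5 °C: 169 / (16.5 − 6.5) = 169 / 10.0 = 16.900 d.
At 23.9 °C: 169 / (23.9 − 6.5) = 169 / 17.4 = 9.713 d.
Difference = |16.900 − 9.713| = 7.187 ≈ 7.2 days.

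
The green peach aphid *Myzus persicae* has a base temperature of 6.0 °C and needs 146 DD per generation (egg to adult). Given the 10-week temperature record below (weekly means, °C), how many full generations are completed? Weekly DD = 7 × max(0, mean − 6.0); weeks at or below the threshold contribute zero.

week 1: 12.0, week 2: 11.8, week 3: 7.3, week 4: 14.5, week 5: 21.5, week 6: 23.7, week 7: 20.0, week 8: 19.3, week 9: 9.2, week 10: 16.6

4 generations

Weekly DD (7 × max(0, T̄ − 6.0)): 42.0, 40.6, 9.1, 59.5, 108.5, 123.9, 98.0, 93.1, 22.4, 74.2.
Season total = 671.3 DD.
Complete generations = ⌊671.3 / 146⌋ = 4.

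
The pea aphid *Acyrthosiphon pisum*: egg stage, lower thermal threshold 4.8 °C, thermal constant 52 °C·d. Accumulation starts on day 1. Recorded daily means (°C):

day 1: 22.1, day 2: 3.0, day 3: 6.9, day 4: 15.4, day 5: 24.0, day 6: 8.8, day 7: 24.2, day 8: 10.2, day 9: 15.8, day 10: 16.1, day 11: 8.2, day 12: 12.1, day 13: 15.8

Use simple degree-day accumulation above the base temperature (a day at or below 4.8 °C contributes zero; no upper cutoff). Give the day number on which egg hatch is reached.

Daily DD above 4.8 °C: 17.3, 0.0, 2.1, 10.6, 19.2, 4.0, 19.4, 5.4, 11.0, 11.3, 3.4, 7.3, 11.0.
Cumulative: 17.3, 17.3, 19.4, 30.0, 49.2, 53.2, 72.6, 78.0, 89.0, 100.3, 103.7, 111.0, 122.0.
The total first reaches 52 DD on day 6.

day 6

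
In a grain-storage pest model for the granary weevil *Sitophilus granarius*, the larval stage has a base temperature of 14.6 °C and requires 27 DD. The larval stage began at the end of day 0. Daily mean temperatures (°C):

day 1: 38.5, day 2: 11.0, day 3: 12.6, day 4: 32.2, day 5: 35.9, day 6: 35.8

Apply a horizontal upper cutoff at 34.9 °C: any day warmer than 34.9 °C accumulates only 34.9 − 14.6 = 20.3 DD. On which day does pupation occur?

day 4

Daily DD above 14.6 °C (capped at 20.3): 20.3, 0.0, 0.0, 17.6, 20.3, 20.3.
Cumulative: 20.3, 20.3, 20.3, 37.9, 58.2, 78.5.
The total first reaches 27 DD on day 4.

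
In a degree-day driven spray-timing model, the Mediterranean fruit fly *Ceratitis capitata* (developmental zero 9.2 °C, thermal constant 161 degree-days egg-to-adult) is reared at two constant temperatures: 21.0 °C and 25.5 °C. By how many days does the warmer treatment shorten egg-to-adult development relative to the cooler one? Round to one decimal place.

3.8 days

At 21.0 °C: 161 / (21.0 − 9.2) = 161 / 11.8 = 13.644 d.
At 25.5 °C: 161 / (25.5 − 9.2) = 161 / 16.3 = 9.877 d.
Difference = |13.644 − 9.877| = 3.767 ≈ 3.8 days.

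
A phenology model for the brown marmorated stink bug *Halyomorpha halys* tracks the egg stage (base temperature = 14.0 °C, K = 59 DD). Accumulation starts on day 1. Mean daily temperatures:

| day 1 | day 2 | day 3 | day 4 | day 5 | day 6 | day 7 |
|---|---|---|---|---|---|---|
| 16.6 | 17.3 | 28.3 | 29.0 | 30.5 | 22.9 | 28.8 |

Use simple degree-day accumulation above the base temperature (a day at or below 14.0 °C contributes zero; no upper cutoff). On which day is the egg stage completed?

Daily DD above 14.0 °C: 2.6, 3.3, 14.3, 15.0, 16.5, 8.9, 14.8.
Cumulative: 2.6, 5.9, 20.2, 35.2, 51.7, 60.6, 75.4.
The total first reaches 59 DD on day 6.

day 6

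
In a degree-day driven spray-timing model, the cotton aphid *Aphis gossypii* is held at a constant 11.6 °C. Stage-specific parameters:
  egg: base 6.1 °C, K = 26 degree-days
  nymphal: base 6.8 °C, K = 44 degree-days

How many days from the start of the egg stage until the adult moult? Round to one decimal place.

13.9 days

egg: 26 / (11.6 − 6.1) = 26 / 5.5 = 4.727 d.
nymphal: 44 / (11.6 − 6.8) = 44 / 4.8 = 9.167 d.
Sum = 13.894 ≈ 13.9 days.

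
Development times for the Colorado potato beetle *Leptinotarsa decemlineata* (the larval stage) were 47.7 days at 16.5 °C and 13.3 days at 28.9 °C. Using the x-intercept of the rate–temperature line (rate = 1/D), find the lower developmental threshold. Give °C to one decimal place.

11.7 °C

Under the model K = D·(T − T_b), so D₁·(T₁ − T_b) = D₂·(T₂ − T_b).
47.7·(16.5 − T_b) = 13.3·(28.9 − T_b)
T_b = (47.7·16.5 − 13.3·28.9) / (47.7 − 13.3) = 402.68 / 34.4 = 11.706 °C ≈ 11.7 °C.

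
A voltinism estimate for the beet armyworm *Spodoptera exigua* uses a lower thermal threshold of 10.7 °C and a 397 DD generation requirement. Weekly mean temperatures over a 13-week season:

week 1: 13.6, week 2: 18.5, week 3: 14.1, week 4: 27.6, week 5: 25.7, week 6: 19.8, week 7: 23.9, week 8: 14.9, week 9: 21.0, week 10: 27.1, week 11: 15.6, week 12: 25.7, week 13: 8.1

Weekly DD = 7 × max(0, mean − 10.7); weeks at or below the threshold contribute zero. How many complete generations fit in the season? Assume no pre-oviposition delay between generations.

2 generations

Weekly DD (7 × max(0, T̄ − 10.7)): 20.3, 54.6, 23.8, 118.3, 105.0, 63.7, 92.4, 29.4, 72.1, 114.8, 34.3, 105.0, 0.0.
Season total = 833.7 DD.
Complete generations = ⌊833.7 / 397⌋ = 2.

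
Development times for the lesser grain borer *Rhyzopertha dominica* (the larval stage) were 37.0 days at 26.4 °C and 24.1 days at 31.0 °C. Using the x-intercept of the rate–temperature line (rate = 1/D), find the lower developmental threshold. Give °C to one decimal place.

Linear rate model ⇒ the product D·(T − T_b) is constant across temperatures.
37.0·(26.4 − T_b) = 24.1·(31.0 − T_b)
T_b = (37.0·26.4 − 24.1·31.0) / (37.0 − 24.1) = 229.70 / 12.9 = 17.806 °C ≈ 17.8 °C.

17.8 °C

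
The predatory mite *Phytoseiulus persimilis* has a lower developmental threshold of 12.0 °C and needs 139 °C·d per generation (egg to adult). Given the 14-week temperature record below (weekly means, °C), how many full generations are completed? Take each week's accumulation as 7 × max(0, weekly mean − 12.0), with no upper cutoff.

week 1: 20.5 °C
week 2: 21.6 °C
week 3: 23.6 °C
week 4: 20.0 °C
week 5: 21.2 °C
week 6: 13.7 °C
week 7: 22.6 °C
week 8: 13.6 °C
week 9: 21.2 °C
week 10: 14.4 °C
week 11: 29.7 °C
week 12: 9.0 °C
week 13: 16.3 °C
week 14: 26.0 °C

Weekly DD (7 × max(0, T̄ − 12.0)): 59.5, 67.2, 81.2, 56.0, 64.4, 11.9, 74.2, 11.2, 64.4, 16.8, 123.9, 0.0, 30.1, 98.0.
Season total = 758.8 DD.
Complete generations = ⌊758.8 / 139⌋ = 5.

5 generations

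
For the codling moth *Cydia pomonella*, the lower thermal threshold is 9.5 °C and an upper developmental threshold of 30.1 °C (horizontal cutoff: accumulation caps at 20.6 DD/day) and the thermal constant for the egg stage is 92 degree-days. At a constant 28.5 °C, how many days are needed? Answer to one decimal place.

Daily accumulation = 28.5 − 9.5 = 19.0 DD/day.
Duration = 92 / 19.0 = 4.842 ≈ 4.8 days.

4.8 days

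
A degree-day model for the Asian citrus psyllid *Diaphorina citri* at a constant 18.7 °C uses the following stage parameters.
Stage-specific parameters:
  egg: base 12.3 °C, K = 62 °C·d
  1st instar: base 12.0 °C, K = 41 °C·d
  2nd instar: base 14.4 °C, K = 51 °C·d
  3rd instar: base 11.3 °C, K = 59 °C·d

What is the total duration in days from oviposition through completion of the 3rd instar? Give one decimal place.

35.6 days

egg: 62 / (18.7 − 12.3) = 62 / 6.4 = 9.688 d.
1st instar: 41 / (18.7 − 12.0) = 41 / 6.7 = 6.119 d.
2nd instar: 51 / (18.7 − 14.4) = 51 / 4.3 = 11.860 d.
3rd instar: 59 / (18.7 − 11.3) = 59 / 7.4 = 7.973 d.
Sum = 35.640 ≈ 35.6 days.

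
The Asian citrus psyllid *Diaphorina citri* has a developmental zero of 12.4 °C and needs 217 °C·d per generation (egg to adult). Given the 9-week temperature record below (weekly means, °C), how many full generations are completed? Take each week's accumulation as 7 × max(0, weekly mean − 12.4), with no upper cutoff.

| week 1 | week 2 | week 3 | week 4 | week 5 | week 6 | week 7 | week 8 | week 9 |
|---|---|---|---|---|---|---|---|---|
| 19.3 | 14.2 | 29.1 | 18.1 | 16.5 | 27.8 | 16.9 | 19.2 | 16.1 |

2 generations

Weekly DD (7 × max(0, T̄ − 12.4)): 48.3, 12.6, 116.9, 39.9, 28.7, 107.8, 31.5, 47.6, 25.9.
Season total = 459.2 DD.
Complete generations = ⌊459.2 / 217⌋ = 2.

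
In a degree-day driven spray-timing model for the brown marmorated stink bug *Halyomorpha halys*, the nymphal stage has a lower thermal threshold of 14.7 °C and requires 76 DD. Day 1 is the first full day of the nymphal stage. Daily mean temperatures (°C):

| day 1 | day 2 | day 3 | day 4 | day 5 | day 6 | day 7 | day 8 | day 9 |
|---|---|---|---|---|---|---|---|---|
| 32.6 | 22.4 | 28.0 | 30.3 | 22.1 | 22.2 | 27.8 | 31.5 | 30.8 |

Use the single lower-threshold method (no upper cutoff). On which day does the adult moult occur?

Daily DD above 14.7 °C: 17.9, 7.7, 13.3, 15.6, 7.4, 7.5, 13.1, 16.8, 16.1.
Cumulative: 17.9, 25.6, 38.9, 54.5, 61.9, 69.4, 82.5, 99.3, 115.4.
The total first reaches 76 DD on day 7.

day 7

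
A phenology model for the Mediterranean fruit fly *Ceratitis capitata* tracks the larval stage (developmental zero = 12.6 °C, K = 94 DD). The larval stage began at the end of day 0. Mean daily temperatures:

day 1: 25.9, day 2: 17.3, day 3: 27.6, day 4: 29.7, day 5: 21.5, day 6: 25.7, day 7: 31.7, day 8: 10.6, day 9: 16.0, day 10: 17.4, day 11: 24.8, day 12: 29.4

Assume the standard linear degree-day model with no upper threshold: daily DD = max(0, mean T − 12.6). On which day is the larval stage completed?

Daily DD above 12.6 °C: 13.3, 4.7, 15.0, 17.1, 8.9, 13.1, 19.1, 0.0, 3.4, 4.8, 12.2, 16.8.
Cumulative: 13.3, 18.0, 33.0, 50.1, 59.0, 72.1, 91.2, 91.2, 94.6, 99.4, 111.6, 128.4.
The total first reaches 94 DD on day 9.

day 9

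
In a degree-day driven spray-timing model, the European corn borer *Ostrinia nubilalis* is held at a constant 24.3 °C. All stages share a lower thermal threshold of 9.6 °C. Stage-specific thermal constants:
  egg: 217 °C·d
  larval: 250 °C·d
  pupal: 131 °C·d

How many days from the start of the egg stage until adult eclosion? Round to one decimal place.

Daily accumulation at 24.3 °C = 24.3 − 9.6 = 14.7 DD/day.
Total K = 217 + 250 + 131 = 598 DD.
Total duration = 598 / 14.7 = 40.680 ≈ 40.7 days.

40.7 days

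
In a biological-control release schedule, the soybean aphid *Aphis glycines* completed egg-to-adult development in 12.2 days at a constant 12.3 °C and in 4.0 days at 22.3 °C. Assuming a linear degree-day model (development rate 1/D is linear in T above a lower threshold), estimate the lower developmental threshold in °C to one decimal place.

Linear rate model ⇒ the product D·(T − T_b) is constant across temperatures.
12.2·(12.3 − T_b) = 4.0·(22.3 − T_b)
T_b = (12.2·12.3 − 4.0·22.3) / (12.2 − 4.0) = 60.86 / 8.2 = 7.422 °C ≈ 7.4 °C.

7.4 °C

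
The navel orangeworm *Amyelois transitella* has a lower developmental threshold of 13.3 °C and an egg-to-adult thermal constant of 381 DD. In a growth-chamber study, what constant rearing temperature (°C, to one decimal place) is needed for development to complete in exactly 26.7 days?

Required daily accumulation = 381 / 26.7 = 14.270 DD/day.
T = T_base + 14.270 = 13.3 + 14.270 = 27.570 ≈ 27.6 °C.

27.6 °C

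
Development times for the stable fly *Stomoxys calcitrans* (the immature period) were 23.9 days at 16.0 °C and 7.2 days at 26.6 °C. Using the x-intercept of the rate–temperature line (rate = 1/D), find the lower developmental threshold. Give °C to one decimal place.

11.4 °C

Under the model K = D·(T − T_b), so D₁·(T₁ − T_b) = D₂·(T₂ − T_b).
23.9·(16.0 − T_b) = 7.2·(26.6 − T_b)
T_b = (23.9·16.0 − 7.2·26.6) / (23.9 − 7.2) = 190.88 / 16.7 = 11.430 °C ≈ 11.4 °C.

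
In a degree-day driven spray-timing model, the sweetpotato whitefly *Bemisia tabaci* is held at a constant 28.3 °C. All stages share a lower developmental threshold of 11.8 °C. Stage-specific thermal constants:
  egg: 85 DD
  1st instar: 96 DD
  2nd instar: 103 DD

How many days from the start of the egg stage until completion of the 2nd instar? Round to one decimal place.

Daily accumulation at 28.3 °C = 28.3 − 11.8 = 16.5 DD/day.
Total K = 85 + 96 + 103 = 284 DD.
Total duration = 284 / 16.5 = 17.212 ≈ 17.2 days.

17.2 days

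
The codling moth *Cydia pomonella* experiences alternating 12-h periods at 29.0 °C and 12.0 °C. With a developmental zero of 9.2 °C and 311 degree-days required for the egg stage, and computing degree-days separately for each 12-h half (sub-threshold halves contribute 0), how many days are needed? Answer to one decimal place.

27.5 days

Day half: max(0, 29.0 − 9.2) × 0.5 = 19.8 × 0.5 = 9.90 DD.
Night half: max(0, 12.0 − 9.2) × 0.5 = 2.8 × 0.5 = 1.40 DD.
Per 24 h: 11.30 DD/day.
Duration = 311 / 11.30 = 27.522 ≈ 27.5 days.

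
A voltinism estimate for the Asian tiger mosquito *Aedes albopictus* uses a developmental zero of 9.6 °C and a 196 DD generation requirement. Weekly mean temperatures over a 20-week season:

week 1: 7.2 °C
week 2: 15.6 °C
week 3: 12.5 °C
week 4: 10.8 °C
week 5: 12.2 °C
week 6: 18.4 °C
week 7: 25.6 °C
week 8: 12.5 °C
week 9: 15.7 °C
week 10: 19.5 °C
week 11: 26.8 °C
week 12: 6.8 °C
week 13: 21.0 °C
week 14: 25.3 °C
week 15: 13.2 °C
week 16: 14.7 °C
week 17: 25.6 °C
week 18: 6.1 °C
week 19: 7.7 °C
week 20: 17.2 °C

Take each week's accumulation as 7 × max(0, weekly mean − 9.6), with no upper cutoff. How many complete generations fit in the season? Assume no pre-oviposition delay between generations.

Weekly DD (7 × max(0, T̄ − 9.6)): 0.0, 42.0, 20.3, 8.4, 18.2, 61.6, 112.0, 20.3, 42.7, 69.3, 120.4, 0.0, 79.8, 109.9, 25.2, 35.7, 112.0, 0.0, 0.0, 53.2.
Season total = 931.0 DD.
Complete generations = ⌊931.0 / 196⌋ = 4.

4 generations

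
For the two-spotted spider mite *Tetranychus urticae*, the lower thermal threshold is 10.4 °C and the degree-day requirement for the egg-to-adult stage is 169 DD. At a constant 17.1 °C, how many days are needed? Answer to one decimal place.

25.2 days

Daily accumulation = 17.1 − 10.4 = 6.7 DD/day.
Duration = 169 / 6.7 = 25.224 ≈ 25.2 days.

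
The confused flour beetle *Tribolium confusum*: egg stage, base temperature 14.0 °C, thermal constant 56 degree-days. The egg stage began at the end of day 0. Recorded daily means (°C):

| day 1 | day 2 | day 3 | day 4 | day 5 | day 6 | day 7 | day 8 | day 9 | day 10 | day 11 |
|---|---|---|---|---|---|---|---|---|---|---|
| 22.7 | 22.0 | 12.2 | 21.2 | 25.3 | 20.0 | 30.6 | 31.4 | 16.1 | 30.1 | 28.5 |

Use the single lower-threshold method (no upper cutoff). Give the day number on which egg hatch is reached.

Daily DD above 14.0 °C: 8.7, 8.0, 0.0, 7.2, 11.3, 6.0, 16.6, 17.4, 2.1, 16.1, 14.5.
Cumulative: 8.7, 16.7, 16.7, 23.9, 35.2, 41.2, 57.8, 75.2, 77.3, 93.4, 107.9.
The total first reaches 56 DD on day 7.

day 7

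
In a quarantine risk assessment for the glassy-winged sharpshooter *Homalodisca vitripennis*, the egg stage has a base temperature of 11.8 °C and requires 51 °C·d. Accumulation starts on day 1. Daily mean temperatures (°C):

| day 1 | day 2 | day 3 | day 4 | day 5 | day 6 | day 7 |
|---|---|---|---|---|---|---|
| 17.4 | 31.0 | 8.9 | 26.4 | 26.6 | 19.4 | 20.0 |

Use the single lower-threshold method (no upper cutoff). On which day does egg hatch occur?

Daily DD above 11.8 °C: 5.6, 19.2, 0.0, 14.6, 14.8, 7.6, 8.2.
Cumulative: 5.6, 24.8, 24.8, 39.4, 54.2, 61.8, 70.0.
The total first reaches 51 DD on day 5.

day 5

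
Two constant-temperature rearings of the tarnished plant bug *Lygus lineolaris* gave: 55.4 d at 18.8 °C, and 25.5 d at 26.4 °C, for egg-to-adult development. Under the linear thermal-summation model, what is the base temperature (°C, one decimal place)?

Equal thermal constants: D₁(T₁ − T_b) = D₂(T₂ − T_b).
55.4·(18.8 − T_b) = 25.5·(26.4 − T_b)
T_b = (55.4·18.8 − 25.5·26.4) / (55.4 − 25.5) = 368.32 / 29.9 = 12.318 °C ≈ 12.3 °C.

12.3 °C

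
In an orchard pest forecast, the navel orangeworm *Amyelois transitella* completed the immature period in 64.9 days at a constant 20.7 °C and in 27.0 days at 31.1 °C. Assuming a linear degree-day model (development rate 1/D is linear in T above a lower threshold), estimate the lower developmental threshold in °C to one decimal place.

Under the model K = D·(T − T_b), so D₁·(T₁ − T_b) = D₂·(T₂ − T_b).
64.9·(20.7 − T_b) = 27.0·(31.1 − T_b)
T_b = (64.9·20.7 − 27.0·31.1) / (64.9 − 27.0) = 503.73 / 37.9 = 13.291 °C ≈ 13.3 °C.

13.3 °C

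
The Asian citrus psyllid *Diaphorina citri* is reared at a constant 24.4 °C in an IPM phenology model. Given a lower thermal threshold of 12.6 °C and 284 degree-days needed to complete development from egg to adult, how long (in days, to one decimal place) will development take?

24.1 days

Daily accumulation = 24.4 − 12.6 = 11.8 DD/day.
Duration = 284 / 11.8 = 24.068 ≈ 24.1 days.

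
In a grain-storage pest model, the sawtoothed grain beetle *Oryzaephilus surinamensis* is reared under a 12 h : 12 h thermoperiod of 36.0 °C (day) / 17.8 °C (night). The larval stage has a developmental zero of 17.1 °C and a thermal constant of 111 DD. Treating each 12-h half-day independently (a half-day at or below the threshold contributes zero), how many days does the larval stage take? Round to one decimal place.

Day half: max(0, 36.0 − 17.1) × 0.5 = 18.9 × 0.5 = 9.45 DD.
Night half: max(0, 17.8 − 17.1) × 0.5 = 0.7 × 0.5 = 0.35 DD.
Per 24 h: 9.80 DD/day.
Duration = 111 / 9.80 = 11.327 ≈ 11.3 days.

11.3 days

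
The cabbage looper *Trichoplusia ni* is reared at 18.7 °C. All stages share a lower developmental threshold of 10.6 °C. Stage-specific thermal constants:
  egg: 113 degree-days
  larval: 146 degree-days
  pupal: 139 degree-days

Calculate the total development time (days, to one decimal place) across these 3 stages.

Daily accumulation at 18.7 °C = 18.7 − 10.6 = 8.1 DD/day.
Total K = 113 + 146 + 139 = 398 DD.
Total duration = 398 / 8.1 = 49.136 ≈ 49.1 days.

49.1 days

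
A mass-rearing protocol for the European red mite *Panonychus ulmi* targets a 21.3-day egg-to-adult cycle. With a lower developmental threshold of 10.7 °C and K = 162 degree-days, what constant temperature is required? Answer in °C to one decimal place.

18.3 °C

Required daily accumulation = 162 / 21.3 = 7.606 DD/day.
T = T_base + 7.606 = 10.7 + 7.606 = 18.306 ≈ 18.3 °C.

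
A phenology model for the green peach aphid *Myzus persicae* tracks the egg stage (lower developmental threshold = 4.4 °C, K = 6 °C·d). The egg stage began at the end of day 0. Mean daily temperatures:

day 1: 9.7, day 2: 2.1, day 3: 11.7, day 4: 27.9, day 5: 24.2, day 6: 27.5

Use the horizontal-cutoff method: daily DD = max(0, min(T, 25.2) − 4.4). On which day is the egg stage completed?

day 3

Daily DD above 4.4 °C (capped at 20.8): 5.3, 0.0, 7.3, 20.8, 19.8, 20.8.
Cumulative: 5.3, 5.3, 12.6, 33.4, 53.2, 74.0.
The total first reaches 6 DD on day 3.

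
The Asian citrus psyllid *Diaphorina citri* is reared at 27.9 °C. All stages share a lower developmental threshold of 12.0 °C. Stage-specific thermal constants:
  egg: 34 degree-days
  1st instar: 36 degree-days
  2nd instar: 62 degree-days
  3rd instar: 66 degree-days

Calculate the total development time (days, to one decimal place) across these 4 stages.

12.5 days

Daily accumulation at 27.9 °C = 27.9 − 12.0 = 15.9 DD/day.
Total K = 34 + 36 + 62 + 66 = 198 DD.
Total duration = 198 / 15.9 = 12.453 ≈ 12.5 days.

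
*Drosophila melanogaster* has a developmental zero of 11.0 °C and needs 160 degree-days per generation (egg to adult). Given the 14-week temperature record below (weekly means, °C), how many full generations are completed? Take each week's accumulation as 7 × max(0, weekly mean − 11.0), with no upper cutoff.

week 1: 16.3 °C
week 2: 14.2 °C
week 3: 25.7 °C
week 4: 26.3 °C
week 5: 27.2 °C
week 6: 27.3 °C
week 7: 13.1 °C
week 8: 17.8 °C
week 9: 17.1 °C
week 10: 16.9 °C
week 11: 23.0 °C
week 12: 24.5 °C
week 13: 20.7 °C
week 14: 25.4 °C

Weekly DD (7 × max(0, T̄ − 11.0)): 37.1, 22.4, 102.9, 107.1, 113.4, 114.1, 14.7, 47.6, 42.7, 41.3, 84.0, 94.5, 67.9, 100.8.
Season total = 990.5 DD.
Complete generations = ⌊990.5 / 160⌋ = 6.

6 generations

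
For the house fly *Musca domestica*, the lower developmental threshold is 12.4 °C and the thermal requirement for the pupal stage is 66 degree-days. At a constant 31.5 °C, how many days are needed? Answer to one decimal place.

3.5 days

Daily accumulation = 31.5 − 12.4 = 19.1 DD/day.
Duration = 66 / 19.1 = 3.455 ≈ 3.5 days.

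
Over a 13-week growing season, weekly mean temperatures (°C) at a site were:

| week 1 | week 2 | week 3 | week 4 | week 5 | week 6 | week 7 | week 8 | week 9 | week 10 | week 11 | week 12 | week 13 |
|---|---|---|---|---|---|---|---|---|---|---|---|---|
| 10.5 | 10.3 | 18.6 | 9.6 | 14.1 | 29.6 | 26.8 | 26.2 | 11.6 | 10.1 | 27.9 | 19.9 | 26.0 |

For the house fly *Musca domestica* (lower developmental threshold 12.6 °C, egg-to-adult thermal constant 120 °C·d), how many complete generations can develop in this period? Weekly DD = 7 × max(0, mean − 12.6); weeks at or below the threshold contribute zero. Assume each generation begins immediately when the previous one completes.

5 generations

Weekly DD (7 × max(0, T̄ − 12.6)): 0.0, 0.0, 42.0, 0.0, 10.5, 119.0, 99.4, 95.2, 0.0, 0.0, 107.1, 51.1, 93.8.
Season total = 618.1 DD.
Complete generations = ⌊618.1 / 120⌋ = 5.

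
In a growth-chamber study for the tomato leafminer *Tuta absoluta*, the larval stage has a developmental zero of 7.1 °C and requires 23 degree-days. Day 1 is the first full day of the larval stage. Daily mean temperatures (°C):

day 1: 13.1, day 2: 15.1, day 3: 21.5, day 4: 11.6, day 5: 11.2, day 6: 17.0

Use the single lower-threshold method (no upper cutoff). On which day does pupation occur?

day 3

Daily DD above 7.1 °C: 6.0, 8.0, 14.4, 4.5, 4.1, 9.9.
Cumulative: 6.0, 14.0, 28.4, 32.9, 37.0, 46.9.
The total first reaches 23 DD on day 3.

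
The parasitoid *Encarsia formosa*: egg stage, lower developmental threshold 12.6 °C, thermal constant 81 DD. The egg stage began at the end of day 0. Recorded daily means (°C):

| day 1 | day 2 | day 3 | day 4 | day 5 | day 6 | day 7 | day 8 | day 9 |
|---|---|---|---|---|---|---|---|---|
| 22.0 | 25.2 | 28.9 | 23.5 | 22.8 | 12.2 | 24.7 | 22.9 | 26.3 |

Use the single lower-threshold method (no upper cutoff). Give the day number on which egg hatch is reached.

day 8

Daily DD above 12.6 °C: 9.4, 12.6, 16.3, 10.9, 10.2, 0.0, 12.1, 10.3, 13.7.
Cumulative: 9.4, 22.0, 38.3, 49.2, 59.4, 59.4, 71.5, 81.8, 95.5.
The total first reaches 81 DD on day 8.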